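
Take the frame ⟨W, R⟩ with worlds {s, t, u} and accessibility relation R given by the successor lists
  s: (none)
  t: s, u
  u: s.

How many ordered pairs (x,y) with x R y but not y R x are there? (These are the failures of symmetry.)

Enumerating: (t,s), (t,u), (u,s).

3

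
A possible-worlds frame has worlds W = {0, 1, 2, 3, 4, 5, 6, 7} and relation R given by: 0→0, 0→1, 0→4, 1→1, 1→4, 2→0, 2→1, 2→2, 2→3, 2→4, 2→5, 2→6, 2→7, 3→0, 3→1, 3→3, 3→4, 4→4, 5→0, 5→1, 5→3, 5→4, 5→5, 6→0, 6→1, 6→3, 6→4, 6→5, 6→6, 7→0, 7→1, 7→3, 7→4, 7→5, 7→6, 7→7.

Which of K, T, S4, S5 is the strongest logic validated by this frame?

Reflexive (axiom T): yes — every world is R-related to itself.
Transitive (axiom 4): yes — every two-step R-path is closed by a direct edge.
Euclidean (axiom 5): no — 0 R 4 and 0 R 1, but not 4 R 1.
So F validates K, T, S4; S5 would additionally require R to be Euclidean. The strongest is S4.

S4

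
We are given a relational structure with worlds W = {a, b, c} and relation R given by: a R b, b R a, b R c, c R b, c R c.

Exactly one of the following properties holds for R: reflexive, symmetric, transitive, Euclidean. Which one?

symmetric

Reflexive: no — a is not related to itself.
Symmetric: yes — every pair in R has its reverse in R.
Transitive: no — a R b and b R c, but not a R c.
Euclidean: no — b R a and b R c, but not a R c.
Only symmetric holds.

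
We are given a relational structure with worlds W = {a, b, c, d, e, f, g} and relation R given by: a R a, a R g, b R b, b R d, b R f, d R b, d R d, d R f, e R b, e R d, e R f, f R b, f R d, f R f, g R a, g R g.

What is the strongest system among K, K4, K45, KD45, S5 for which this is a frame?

Transitive (axiom 4): yes — every two-step R-path is closed by a direct edge.
Euclidean (axiom 5): yes — any two successors of a common world are R-related.
Serial (axiom D): no — c has no R-successor.
Reflexive (axiom T): no — c is not related to itself.
So F validates K, K4, K45; KD45 would additionally require R to be serial. The strongest is K45.

K45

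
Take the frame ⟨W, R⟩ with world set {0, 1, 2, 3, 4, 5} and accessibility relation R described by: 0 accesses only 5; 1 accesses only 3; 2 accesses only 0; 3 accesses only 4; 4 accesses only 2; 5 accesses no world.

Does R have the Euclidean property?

Euclidean: no — 0 R 5 and 0 R 5, but not 5 R 5.

No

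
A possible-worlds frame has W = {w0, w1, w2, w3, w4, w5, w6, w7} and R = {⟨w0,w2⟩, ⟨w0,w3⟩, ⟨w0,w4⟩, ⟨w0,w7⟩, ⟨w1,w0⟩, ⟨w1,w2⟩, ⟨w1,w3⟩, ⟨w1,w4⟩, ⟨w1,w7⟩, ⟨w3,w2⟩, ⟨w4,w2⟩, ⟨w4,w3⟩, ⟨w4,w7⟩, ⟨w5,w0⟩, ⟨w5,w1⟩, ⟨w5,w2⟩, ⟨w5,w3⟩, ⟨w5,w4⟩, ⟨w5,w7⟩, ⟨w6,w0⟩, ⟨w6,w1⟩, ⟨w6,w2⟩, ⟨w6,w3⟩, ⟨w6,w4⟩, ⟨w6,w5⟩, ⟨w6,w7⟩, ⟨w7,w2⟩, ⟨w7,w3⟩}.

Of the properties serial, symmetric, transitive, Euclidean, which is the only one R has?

transitive

Serial: no — w2 has no R-successor.
Symmetric: no — w0 R w2 but not w2 R w0.
Transitive: yes — every two-step R-path is closed by a direct edge.
Euclidean: no — w0 R w2 and w0 R w3, but not w2 R w3.
Only transitive holds.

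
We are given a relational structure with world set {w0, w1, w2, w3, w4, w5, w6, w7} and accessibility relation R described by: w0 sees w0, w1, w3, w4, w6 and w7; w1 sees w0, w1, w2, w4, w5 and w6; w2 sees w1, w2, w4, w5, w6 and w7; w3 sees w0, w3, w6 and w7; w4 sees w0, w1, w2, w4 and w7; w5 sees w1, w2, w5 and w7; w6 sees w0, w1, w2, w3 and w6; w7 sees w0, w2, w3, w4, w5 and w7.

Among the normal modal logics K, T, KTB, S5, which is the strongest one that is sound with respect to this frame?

Reflexive (axiom T): yes — every world is R-related to itself.
Symmetric (axiom B): yes — every pair in R has its reverse in R.
Euclidean (axiom 5): no — w0 R w1 and w0 R w3, but not w1 R w3.
So F validates K, T, KTB; S5 would additionally require R to be Euclidean. The strongest is KTB.

KTB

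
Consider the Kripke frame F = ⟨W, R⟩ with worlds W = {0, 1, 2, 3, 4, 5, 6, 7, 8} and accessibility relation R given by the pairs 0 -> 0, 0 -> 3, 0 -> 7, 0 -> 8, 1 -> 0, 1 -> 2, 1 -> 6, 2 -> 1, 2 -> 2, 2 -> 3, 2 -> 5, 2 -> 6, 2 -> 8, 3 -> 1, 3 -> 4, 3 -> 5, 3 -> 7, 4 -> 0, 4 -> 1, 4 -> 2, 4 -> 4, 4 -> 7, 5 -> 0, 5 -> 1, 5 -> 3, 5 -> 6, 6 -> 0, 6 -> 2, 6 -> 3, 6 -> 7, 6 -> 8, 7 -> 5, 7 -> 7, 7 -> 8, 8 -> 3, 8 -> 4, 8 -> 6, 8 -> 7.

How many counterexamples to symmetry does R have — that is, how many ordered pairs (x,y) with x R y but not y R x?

Enumerating: (0,3), (0,7), (0,8), (1,0), (1,6), (2,3), (2,5), (2,8), (3,1), (3,4), (3,7), (4,0), … and 12 more.
Total: 24.

24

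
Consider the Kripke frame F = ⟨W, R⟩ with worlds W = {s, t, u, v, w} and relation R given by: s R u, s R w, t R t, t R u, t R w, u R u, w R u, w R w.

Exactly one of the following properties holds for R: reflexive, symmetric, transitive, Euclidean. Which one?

transitive

Reflexive: no — s is not related to itself.
Symmetric: no — s R u but not u R s.
Transitive: yes — every two-step R-path is closed by a direct edge.
Euclidean: no — s R u and s R w, but not u R w.
Only transitive holds.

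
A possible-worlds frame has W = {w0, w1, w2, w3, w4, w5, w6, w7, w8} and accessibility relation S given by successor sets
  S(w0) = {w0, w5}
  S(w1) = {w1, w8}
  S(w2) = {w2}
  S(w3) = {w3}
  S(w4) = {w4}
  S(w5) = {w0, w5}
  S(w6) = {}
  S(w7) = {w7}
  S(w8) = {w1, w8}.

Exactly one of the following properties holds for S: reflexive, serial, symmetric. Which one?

Reflexive: no — w6 is not related to itself.
Serial: no — w6 has no S-successor.
Symmetric: yes — every pair in S has its reverse in S.
Only symmetric holds.

symmetric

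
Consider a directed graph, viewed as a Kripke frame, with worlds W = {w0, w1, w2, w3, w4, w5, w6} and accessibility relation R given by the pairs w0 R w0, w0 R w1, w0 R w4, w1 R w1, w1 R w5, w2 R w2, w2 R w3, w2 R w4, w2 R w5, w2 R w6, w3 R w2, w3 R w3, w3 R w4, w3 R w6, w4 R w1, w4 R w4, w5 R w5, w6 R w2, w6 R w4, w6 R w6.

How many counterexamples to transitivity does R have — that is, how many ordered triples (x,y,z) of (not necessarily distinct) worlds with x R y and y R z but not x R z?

8

Enumerating: (w0,w1,w5), (w2,w4,w1), (w3,w2,w5), (w3,w4,w1), (w4,w1,w5), (w6,w2,w3), (w6,w2,w5), (w6,w4,w1).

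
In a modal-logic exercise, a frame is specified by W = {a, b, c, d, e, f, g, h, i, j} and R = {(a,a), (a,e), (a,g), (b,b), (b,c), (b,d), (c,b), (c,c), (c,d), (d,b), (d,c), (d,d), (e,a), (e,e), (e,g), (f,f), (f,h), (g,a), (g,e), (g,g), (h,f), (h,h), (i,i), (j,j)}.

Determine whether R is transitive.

Yes

Transitive: yes — every two-step R-path is closed by a direct edge.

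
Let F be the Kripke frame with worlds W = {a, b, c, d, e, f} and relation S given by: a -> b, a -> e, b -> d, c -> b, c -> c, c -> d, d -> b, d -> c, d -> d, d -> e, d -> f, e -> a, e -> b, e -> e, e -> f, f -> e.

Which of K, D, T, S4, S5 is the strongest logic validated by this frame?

Serial (axiom D): yes — every world has a successor (e.g. a S b).
Reflexive (axiom T): no — a is not related to itself.
Transitive (axiom 4): no — a S b and b S d, but not a S d.
Euclidean (axiom 5): no — a S b and a S e, but not b S e.
So F validates K, D; T would additionally require S to be reflexive. The strongest is D.

D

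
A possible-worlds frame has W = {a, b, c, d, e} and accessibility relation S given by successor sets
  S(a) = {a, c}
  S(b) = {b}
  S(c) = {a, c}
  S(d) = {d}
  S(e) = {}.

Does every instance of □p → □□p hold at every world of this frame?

Yes

Axiom 4 corresponds to the accessibility relation being transitive.
Transitive: yes — every two-step S-path is closed by a direct edge.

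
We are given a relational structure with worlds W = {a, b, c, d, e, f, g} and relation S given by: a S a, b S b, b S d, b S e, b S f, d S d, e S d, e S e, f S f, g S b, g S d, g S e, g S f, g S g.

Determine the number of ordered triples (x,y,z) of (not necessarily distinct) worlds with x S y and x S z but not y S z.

21

Enumerating: (b,d,b), (b,d,e), (b,d,f), (b,e,b), (b,e,f), (b,f,b), (b,f,d), (b,f,e), (e,d,e), (g,b,g), (g,d,b), (g,d,e), … and 9 more.
Total: 21.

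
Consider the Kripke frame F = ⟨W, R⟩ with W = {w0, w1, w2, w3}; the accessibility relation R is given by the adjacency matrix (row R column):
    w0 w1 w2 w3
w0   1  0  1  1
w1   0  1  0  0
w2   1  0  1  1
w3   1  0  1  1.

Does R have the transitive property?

Transitive: yes — every two-step R-path is closed by a direct edge.

Yes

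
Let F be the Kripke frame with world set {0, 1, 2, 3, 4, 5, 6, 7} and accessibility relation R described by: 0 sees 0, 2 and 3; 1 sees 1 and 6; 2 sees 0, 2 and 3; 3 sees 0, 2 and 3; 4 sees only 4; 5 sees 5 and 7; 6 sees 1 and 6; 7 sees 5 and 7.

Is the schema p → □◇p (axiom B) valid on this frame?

Yes

Axiom B corresponds to the accessibility relation being symmetric.
Symmetric: yes — every pair in R has its reverse in R.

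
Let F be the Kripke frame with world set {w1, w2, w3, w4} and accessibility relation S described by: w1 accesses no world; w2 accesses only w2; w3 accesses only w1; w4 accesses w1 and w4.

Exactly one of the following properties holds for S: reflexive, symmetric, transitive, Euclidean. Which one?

transitive

Reflexive: no — w1 is not related to itself.
Symmetric: no — w3 S w1 but not w1 S w3.
Transitive: yes — every two-step S-path is closed by a direct edge.
Euclidean: no — w3 S w1 and w3 S w1, but not w1 S w1.
Only transitive holds.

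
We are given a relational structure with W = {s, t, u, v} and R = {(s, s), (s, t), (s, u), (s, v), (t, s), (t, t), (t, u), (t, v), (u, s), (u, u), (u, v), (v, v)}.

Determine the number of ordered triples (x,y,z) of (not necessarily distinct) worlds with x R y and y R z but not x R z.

Enumerating: (u,s,t).

1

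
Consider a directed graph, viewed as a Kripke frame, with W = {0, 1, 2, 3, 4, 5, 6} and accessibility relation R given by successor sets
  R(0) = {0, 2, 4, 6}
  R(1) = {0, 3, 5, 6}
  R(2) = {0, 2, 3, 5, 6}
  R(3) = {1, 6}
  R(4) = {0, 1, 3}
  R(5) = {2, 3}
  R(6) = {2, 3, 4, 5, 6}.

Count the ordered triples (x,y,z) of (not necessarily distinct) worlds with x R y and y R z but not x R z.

37

Enumerating: (0,2,3), (0,2,5), (0,4,1), (0,4,3), (0,6,3), (0,6,5), (1,0,2), (1,0,4), (1,3,1), (1,5,2), (1,6,2), (1,6,4), … and 25 more.
Total: 37.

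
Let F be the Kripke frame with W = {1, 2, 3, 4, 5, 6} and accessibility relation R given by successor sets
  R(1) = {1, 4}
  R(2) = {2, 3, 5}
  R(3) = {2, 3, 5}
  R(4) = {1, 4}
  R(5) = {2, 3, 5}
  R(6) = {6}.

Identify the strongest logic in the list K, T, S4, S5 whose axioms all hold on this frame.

Reflexive (axiom T): yes — every world is R-related to itself.
Transitive (axiom 4): yes — every two-step R-path is closed by a direct edge.
Euclidean (axiom 5): yes — any two successors of a common world are R-related.
So F validates K, T, S4, S5. The strongest is S5.

S5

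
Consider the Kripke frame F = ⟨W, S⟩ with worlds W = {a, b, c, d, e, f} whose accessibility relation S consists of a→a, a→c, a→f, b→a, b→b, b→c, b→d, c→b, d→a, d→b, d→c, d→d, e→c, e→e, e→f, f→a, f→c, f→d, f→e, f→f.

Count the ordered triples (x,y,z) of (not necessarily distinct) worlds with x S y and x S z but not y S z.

27

Enumerating: (a,c,a), (a,c,c), (a,c,f), (b,a,b), (b,a,d), (b,c,a), (b,c,c), (b,c,d), (d,a,b), (d,a,d), (d,c,a), (d,c,c), … and 15 more.
Total: 27.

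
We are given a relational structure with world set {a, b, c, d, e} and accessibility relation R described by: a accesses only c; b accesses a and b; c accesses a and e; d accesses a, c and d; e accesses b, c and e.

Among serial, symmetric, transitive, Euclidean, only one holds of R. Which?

Serial: yes — every world has a successor (e.g. a R c).
Symmetric: no — b R a but not a R b.
Transitive: no — a R c and c R e, but not a R e.
Euclidean: no — c R a and c R e, but not a R e.
Only serial holds.

serial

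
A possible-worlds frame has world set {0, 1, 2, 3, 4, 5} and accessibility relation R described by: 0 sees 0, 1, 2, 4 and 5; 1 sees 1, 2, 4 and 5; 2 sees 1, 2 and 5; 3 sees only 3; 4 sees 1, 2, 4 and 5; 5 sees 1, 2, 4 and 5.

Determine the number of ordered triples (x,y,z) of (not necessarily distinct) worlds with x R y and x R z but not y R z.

8

Enumerating: (0,1,0), (0,2,0), (0,2,4), (0,4,0), (0,5,0), (1,2,4), (4,2,4), (5,2,4).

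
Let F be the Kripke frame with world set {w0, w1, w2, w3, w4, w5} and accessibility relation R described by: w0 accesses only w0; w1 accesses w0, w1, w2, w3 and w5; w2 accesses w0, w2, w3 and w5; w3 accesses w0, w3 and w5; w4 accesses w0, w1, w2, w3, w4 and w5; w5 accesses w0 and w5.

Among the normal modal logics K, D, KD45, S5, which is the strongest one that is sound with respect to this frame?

Serial (axiom D): yes — every world has a successor (e.g. w0 R w0).
Euclidean (axiom 5): no — w1 R w0 and w1 R w2, but not w0 R w2.
Transitive (axiom 4): yes — every two-step R-path is closed by a direct edge.
Reflexive (axiom T): yes — every world is R-related to itself.
So F validates K, D; KD45 would additionally require R to be Euclidean. The strongest is D.

D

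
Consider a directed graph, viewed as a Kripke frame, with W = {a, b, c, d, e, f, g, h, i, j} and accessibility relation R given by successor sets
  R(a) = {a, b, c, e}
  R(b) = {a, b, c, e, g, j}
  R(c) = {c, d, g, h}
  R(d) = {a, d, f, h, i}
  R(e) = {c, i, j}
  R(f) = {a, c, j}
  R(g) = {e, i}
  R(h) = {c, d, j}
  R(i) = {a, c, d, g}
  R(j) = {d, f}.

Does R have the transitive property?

Transitive: no — a R b and b R g, but not a R g.

No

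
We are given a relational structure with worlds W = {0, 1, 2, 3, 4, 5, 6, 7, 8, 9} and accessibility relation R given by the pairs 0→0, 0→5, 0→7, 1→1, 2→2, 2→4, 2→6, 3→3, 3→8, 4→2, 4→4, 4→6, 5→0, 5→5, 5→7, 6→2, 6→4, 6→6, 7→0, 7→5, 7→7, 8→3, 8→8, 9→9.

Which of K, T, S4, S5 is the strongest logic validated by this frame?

Reflexive (axiom T): yes — every world is R-related to itself.
Transitive (axiom 4): yes — every two-step R-path is closed by a direct edge.
Euclidean (axiom 5): yes — any two successors of a common world are R-related.
So F validates K, T, S4, S5. The strongest is S5.

S5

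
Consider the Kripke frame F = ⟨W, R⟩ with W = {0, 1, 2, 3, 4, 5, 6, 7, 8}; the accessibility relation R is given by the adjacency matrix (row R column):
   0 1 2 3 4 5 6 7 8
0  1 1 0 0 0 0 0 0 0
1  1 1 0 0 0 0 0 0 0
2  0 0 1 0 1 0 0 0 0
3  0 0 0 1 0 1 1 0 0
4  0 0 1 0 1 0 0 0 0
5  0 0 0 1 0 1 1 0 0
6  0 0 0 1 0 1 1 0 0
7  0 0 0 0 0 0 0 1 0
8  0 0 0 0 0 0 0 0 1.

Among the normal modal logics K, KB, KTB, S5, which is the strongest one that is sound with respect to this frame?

Symmetric (axiom B): yes — every pair in R has its reverse in R.
Reflexive (axiom T): yes — every world is R-related to itself.
Euclidean (axiom 5): yes — any two successors of a common world are R-related.
So F validates K, KB, KTB, S5. The strongest is S5.

S5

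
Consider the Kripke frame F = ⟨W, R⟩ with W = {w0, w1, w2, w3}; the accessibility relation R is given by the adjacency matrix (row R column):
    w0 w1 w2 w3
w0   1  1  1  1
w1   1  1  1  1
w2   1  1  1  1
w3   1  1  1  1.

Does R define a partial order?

Reflexive: yes — every world is R-related to itself.
Transitive: yes — every two-step R-path is closed by a direct edge.
Antisymmetric: no — w0 R w1 and w1 R w0 with w0 ≠ w1.
So R is not a partial order.

No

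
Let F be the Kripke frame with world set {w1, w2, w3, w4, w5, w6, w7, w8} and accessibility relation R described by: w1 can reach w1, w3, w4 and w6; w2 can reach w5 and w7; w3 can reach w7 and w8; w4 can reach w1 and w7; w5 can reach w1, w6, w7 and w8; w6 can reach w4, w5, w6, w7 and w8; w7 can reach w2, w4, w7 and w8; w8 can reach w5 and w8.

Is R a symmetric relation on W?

No

Symmetric: no — w1 R w3 but not w3 R w1.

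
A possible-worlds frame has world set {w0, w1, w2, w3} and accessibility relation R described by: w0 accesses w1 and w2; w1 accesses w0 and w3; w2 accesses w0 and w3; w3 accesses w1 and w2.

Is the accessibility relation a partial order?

Reflexive: no — w0 is not related to itself.
Transitive: no — w0 R w1 and w1 R w3, but not w0 R w3.
Antisymmetric: no — w0 R w1 and w1 R w0 with w0 ≠ w1.
So R is not a partial order.

No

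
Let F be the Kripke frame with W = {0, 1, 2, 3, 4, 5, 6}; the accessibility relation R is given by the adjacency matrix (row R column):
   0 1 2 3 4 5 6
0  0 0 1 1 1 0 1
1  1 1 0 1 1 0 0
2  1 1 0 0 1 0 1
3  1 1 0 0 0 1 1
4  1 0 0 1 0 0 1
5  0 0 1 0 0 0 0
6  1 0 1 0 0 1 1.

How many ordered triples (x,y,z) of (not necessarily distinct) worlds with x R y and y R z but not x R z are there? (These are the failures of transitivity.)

Enumerating: (0,2,0), (0,2,1), (0,3,0), (0,3,1), (0,3,5), (0,4,0), (0,6,0), (0,6,5), (1,0,2), (1,0,6), (1,3,5), (1,3,6), … and 28 more.
Total: 40.

40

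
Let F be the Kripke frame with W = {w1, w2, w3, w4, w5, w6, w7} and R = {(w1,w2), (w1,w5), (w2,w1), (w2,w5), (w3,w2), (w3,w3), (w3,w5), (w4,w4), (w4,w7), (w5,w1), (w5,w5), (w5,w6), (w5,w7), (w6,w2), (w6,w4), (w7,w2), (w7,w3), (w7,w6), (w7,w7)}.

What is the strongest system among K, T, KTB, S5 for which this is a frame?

Reflexive (axiom T): no — w1 is not related to itself.
Symmetric (axiom B): no — w2 R w5 but not w5 R w2.
Euclidean (axiom 5): no — w1 R w5 and w1 R w2, but not w5 R w2.
So F validates K; T would additionally require R to be reflexive. The strongest is K.

K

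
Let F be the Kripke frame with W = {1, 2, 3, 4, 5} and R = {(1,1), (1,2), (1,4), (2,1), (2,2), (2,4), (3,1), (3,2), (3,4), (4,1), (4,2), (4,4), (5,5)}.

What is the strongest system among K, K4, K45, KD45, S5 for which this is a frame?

Transitive (axiom 4): yes — every two-step R-path is closed by a direct edge.
Euclidean (axiom 5): yes — any two successors of a common world are R-related.
Serial (axiom D): yes — every world has a successor (e.g. 1 R 1).
Reflexive (axiom T): no — 3 is not related to itself.
So F validates K, K4, K45, KD45; S5 would additionally require R to be reflexive. The strongest is KD45.

KD45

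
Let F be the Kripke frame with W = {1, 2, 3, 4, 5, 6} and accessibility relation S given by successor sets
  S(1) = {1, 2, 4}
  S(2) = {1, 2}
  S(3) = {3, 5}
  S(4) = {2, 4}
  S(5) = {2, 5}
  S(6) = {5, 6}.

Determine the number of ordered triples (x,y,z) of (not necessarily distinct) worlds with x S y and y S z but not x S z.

Enumerating: (2,1,4), (3,5,2), (4,2,1), (5,2,1), (6,5,2).

5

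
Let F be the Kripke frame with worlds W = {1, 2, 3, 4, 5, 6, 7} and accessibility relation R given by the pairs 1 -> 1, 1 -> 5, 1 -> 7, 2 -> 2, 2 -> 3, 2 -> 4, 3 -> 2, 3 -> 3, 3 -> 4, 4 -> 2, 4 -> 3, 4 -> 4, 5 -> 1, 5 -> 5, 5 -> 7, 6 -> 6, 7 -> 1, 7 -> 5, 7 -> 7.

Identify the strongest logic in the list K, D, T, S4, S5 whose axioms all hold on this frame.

Serial (axiom D): yes — every world has a successor (e.g. 1 R 1).
Reflexive (axiom T): yes — every world is R-related to itself.
Transitive (axiom 4): yes — every two-step R-path is closed by a direct edge.
Euclidean (axiom 5): yes — any two successors of a common world are R-related.
So F validates K, D, T, S4, S5. The strongest is S5.

S5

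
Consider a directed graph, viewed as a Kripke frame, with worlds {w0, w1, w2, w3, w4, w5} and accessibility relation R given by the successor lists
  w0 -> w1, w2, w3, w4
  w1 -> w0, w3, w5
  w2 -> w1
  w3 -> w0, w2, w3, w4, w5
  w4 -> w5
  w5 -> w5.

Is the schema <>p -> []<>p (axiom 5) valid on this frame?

Axiom 5 corresponds to the accessibility relation being Euclidean.
Euclidean: no — w0 R w1 and w0 R w2, but not w1 R w2.

No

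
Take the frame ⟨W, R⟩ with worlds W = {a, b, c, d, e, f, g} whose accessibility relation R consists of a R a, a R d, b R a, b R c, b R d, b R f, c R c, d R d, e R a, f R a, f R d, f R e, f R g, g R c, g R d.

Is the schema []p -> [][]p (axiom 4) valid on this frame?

No

By correspondence theory, 4 is valid on a frame iff R is transitive.
Transitive: no — b R f and f R e, but not b R e.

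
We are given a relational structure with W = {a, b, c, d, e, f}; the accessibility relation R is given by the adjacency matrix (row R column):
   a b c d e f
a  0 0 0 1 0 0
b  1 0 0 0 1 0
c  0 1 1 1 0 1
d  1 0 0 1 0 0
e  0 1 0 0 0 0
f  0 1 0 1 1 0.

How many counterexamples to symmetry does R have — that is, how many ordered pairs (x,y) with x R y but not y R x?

Enumerating: (b,a), (c,b), (c,d), (c,f), (f,b), (f,d), (f,e).

7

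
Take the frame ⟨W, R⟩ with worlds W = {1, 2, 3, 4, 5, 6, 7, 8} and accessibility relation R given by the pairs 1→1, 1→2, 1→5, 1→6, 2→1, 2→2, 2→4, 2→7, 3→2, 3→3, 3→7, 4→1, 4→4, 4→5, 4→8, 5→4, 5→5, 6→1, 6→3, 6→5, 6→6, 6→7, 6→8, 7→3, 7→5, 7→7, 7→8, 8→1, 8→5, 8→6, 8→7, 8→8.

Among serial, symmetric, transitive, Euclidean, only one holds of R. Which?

serial

Serial: yes — every world has a successor (e.g. 1 R 1).
Symmetric: no — 1 R 5 but not 5 R 1.
Transitive: no — 1 R 2 and 2 R 4, but not 1 R 4.
Euclidean: no — 1 R 2 and 1 R 5, but not 2 R 5.
Only serial holds.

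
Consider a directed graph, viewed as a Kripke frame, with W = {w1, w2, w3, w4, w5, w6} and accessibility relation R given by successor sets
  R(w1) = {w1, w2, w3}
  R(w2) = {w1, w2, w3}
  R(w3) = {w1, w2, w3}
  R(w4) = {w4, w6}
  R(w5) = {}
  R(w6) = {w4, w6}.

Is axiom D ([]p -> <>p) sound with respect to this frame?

No

Axiom D corresponds to the accessibility relation being serial.
Serial: no — w5 has no R-successor.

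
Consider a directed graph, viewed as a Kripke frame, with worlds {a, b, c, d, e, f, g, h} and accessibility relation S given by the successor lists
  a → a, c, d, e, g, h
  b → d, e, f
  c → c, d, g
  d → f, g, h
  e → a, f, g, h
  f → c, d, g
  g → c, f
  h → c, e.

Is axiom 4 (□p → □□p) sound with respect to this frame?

No

Axiom 4 corresponds to the accessibility relation being transitive.
Transitive: no — a S d and d S f, but not a S f.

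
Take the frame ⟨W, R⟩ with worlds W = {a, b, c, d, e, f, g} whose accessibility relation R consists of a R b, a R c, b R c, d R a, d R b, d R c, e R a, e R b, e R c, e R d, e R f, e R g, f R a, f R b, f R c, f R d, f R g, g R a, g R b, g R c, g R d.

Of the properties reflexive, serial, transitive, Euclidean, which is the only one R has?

transitive

Reflexive: no — a is not related to itself.
Serial: no — c has no R-successor.
Transitive: yes — every two-step R-path is closed by a direct edge.
Euclidean: no — a R c and a R b, but not c R b.
Only transitive holds.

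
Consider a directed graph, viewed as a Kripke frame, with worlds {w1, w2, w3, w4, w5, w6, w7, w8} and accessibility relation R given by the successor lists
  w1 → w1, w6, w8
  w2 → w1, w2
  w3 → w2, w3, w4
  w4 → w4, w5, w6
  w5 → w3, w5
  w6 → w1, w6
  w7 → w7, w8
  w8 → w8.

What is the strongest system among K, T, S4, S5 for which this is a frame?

T

Reflexive (axiom T): yes — every world is R-related to itself.
Transitive (axiom 4): no — w2 R w1 and w1 R w6, but not w2 R w6.
Euclidean (axiom 5): no — w1 R w6 and w1 R w8, but not w6 R w8.
So F validates K, T; S4 would additionally require R to be transitive. The strongest is T.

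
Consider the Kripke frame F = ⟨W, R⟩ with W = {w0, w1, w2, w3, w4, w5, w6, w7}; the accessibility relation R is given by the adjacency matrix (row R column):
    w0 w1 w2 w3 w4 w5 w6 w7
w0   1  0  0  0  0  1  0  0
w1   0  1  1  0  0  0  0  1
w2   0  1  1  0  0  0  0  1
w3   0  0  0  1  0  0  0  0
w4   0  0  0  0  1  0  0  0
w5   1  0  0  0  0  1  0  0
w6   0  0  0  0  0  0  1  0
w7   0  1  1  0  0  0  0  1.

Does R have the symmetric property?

Symmetric: yes — every pair in R has its reverse in R.

Yes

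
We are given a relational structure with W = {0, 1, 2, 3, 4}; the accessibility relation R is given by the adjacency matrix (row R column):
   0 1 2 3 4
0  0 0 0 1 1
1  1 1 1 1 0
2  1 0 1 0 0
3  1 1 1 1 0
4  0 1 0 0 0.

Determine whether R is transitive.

No

Transitive: no — 0 R 3 and 3 R 1, but not 0 R 1.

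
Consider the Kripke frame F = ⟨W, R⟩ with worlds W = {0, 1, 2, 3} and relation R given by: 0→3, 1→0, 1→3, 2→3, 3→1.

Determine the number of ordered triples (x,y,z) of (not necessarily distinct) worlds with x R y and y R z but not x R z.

Enumerating: (0,3,1), (1,3,1), (2,3,1), (3,1,0), (3,1,3).

5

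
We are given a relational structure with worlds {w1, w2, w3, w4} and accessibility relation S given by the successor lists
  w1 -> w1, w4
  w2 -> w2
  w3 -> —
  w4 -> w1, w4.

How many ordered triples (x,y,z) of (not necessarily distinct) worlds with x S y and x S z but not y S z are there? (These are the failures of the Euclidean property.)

0

S is Euclidean; there are no such tuples.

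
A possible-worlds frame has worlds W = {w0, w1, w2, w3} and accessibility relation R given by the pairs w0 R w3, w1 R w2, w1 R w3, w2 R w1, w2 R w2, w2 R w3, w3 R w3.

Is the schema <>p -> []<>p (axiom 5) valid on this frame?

By correspondence theory, 5 is valid on a frame iff R is Euclidean.
Euclidean: no — w1 R w3 and w1 R w2, but not w3 R w2.

No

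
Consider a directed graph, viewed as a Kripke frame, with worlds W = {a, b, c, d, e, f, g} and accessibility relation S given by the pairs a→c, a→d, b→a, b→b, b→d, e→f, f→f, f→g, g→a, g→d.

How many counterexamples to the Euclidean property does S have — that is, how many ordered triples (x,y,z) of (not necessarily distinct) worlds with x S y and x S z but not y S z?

Enumerating: (a,c,c), (a,c,d), (a,d,c), (a,d,d), (b,a,a), (b,a,b), (b,d,a), (b,d,b), (b,d,d), (f,g,f), (f,g,g), (g,a,a), (g,d,a), (g,d,d).

14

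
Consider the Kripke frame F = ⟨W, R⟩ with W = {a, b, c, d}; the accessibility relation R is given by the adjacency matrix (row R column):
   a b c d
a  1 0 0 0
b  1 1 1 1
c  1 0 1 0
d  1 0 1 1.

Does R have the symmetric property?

Symmetric: no — b R a but not a R b.

No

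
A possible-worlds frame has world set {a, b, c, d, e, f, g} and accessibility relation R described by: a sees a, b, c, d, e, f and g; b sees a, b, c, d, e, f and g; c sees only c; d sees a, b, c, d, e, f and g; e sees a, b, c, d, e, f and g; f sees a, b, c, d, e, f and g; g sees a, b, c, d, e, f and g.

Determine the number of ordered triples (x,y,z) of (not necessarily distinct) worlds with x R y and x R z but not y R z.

36

Enumerating: (a,c,a), (a,c,b), (a,c,d), (a,c,e), (a,c,f), (a,c,g), (b,c,a), (b,c,b), (b,c,d), (b,c,e), (b,c,f), (b,c,g), … and 24 more.
Total: 36.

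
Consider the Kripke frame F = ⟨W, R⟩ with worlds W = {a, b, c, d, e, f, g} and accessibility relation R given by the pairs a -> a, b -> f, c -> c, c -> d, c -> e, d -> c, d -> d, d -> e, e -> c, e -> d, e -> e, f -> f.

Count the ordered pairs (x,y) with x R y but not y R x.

Enumerating: (b,f).

1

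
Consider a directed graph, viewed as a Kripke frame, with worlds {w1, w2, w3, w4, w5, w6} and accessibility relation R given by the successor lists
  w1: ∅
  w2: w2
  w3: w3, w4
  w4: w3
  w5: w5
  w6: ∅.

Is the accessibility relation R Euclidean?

Euclidean: no — w3 R w4 and w3 R w4, but not w4 R w4.

No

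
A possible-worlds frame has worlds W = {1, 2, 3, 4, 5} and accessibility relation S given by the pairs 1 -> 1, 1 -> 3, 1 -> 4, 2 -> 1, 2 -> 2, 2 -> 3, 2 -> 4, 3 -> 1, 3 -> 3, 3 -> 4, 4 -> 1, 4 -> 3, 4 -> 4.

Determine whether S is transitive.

Transitive: yes — every two-step S-path is closed by a direct edge.

Yes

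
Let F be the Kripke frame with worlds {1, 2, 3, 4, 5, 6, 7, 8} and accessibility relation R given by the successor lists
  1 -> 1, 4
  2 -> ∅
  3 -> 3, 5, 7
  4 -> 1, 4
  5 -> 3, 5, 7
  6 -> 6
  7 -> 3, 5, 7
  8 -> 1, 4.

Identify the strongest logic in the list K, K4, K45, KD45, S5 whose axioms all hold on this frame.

Transitive (axiom 4): yes — every two-step R-path is closed by a direct edge.
Euclidean (axiom 5): yes — any two successors of a common world are R-related.
Serial (axiom D): no — 2 has no R-successor.
Reflexive (axiom T): no — 2 is not related to itself.
So F validates K, K4, K45; KD45 would additionally require R to be serial. The strongest is K45.

K45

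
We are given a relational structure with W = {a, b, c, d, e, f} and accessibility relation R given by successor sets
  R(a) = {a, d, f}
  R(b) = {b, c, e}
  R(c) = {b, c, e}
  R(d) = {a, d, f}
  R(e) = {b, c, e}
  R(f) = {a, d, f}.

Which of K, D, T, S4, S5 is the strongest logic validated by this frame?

S5

Serial (axiom D): yes — every world has a successor (e.g. a R a).
Reflexive (axiom T): yes — every world is R-related to itself.
Transitive (axiom 4): yes — every two-step R-path is closed by a direct edge.
Euclidean (axiom 5): yes — any two successors of a common world are R-related.
So F validates K, D, T, S4, S5. The strongest is S5.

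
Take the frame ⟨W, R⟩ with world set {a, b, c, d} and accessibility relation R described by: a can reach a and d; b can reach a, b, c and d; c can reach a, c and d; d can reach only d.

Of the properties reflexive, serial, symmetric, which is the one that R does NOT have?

Reflexive: yes — every world is R-related to itself.
Serial: yes — every world has a successor (e.g. a R a).
Symmetric: no — a R d but not d R a.
Only symmetric fails.

symmetric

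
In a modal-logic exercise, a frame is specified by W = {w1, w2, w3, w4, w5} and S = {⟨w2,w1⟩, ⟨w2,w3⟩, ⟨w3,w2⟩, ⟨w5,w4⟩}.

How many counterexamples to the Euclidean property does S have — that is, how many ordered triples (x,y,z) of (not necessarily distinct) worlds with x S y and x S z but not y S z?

Enumerating: (w2,w1,w1), (w2,w1,w3), (w2,w3,w1), (w2,w3,w3), (w3,w2,w2), (w5,w4,w4).

6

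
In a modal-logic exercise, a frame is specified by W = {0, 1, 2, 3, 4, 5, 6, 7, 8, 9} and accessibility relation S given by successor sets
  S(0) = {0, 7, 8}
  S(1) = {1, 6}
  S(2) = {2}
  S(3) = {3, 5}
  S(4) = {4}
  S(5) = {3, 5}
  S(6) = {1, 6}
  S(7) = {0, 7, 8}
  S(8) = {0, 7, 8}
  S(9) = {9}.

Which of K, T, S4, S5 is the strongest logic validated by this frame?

Reflexive (axiom T): yes — every world is S-related to itself.
Transitive (axiom 4): yes — every two-step S-path is closed by a direct edge.
Euclidean (axiom 5): yes — any two successors of a common world are S-related.
So F validates K, T, S4, S5. The strongest is S5.

S5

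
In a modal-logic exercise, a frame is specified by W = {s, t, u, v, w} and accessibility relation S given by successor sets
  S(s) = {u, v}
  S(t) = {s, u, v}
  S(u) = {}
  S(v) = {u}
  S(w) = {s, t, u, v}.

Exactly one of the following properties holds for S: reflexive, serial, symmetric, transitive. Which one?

Reflexive: no — s is not related to itself.
Serial: no — u has no S-successor.
Symmetric: no — s S u but not u S s.
Transitive: yes — every two-step S-path is closed by a direct edge.
Only transitive holds.

transitive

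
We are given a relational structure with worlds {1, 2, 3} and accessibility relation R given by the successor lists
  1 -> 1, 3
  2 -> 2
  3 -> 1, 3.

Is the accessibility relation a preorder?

Reflexive: yes — every world is R-related to itself.
Transitive: yes — every two-step R-path is closed by a direct edge.
So R is a preorder.

Yes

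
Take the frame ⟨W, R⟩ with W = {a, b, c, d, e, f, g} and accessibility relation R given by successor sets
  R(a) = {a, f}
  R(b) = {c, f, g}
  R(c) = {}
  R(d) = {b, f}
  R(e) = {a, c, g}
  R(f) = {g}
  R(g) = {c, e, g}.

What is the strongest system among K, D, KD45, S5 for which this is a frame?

Serial (axiom D): no — c has no R-successor.
Euclidean (axiom 5): no — b R c and b R f, but not c R f.
Transitive (axiom 4): no — a R f and f R g, but not a R g.
Reflexive (axiom T): no — b is not related to itself.
So F validates K; D would additionally require R to be serial. The strongest is K.

K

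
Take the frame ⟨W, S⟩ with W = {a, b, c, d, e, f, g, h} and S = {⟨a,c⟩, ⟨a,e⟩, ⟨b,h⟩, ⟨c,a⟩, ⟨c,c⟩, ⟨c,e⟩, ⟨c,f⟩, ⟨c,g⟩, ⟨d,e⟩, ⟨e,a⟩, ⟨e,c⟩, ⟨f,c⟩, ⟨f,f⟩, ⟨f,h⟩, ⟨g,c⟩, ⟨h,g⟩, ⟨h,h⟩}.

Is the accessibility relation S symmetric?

No

Symmetric: no — b S h but not h S b.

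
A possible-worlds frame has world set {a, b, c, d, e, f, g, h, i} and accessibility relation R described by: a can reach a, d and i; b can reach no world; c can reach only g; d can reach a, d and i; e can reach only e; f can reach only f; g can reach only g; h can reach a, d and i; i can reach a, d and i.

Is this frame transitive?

Yes

Transitive: yes — every two-step R-path is closed by a direct edge.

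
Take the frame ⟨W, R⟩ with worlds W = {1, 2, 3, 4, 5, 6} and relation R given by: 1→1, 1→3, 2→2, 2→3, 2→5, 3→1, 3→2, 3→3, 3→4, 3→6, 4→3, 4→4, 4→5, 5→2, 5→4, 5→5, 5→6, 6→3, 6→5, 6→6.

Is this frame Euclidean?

Euclidean: no — 2 R 3 and 2 R 5, but not 3 R 5.

No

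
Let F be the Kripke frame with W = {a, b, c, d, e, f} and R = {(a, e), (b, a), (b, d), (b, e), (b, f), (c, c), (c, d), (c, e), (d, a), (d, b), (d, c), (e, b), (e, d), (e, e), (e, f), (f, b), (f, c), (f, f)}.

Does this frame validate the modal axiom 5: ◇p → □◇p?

Axiom 5 corresponds to the accessibility relation being Euclidean.
Euclidean: no — b R a and b R d, but not a R d.

No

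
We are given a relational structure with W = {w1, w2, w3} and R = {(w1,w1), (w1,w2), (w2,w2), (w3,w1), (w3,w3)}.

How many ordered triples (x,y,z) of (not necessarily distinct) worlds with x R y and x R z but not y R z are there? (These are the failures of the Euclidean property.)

Enumerating: (w1,w2,w1), (w3,w1,w3).

2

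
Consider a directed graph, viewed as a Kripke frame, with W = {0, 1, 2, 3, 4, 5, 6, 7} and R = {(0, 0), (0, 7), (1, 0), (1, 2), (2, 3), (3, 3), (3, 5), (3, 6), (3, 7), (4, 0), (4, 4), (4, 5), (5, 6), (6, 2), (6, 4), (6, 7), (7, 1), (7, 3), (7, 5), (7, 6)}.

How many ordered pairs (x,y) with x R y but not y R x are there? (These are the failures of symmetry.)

Enumerating: (0,7), (1,0), (1,2), (2,3), (3,5), (3,6), (4,0), (4,5), (5,6), (6,2), (6,4), (7,1), (7,5).

13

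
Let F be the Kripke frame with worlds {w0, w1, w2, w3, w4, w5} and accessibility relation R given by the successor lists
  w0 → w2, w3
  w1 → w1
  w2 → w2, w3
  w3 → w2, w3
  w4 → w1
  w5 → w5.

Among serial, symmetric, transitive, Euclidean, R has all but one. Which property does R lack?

symmetric

Serial: yes — every world has a successor (e.g. w0 R w2).
Symmetric: no — w0 R w2 but not w2 R w0.
Transitive: yes — every two-step R-path is closed by a direct edge.
Euclidean: yes — any two successors of a common world are R-related.
Only symmetric fails.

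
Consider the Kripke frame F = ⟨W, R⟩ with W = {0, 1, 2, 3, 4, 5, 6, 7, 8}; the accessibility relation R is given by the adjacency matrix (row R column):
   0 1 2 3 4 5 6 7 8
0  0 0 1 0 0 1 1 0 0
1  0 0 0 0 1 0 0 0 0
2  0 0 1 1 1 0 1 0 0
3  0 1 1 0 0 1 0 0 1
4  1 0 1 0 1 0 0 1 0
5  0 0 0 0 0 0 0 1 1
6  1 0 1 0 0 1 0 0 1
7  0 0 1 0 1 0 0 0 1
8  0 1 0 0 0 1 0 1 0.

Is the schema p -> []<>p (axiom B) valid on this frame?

No

Axiom B corresponds to the accessibility relation being symmetric.
Symmetric: no — 0 R 2 but not 2 R 0.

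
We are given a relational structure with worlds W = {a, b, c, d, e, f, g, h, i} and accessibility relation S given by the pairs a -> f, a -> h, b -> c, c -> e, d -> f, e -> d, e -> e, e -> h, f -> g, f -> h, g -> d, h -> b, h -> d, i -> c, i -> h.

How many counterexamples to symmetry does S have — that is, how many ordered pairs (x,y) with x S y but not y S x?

Enumerating: (a,f), (a,h), (b,c), (c,e), (d,f), (e,d), (e,h), (f,g), (f,h), (g,d), (h,b), (h,d), (i,c), (i,h).

14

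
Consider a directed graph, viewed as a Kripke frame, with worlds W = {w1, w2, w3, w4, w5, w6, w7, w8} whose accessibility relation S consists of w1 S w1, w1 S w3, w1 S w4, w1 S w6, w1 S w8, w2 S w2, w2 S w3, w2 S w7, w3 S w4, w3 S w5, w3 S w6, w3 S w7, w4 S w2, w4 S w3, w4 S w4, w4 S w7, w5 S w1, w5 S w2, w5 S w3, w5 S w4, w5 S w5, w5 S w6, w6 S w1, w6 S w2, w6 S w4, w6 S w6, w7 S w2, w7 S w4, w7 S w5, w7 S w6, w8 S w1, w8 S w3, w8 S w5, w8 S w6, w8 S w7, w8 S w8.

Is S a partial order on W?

No

Reflexive: no — w3 is not related to itself.
Transitive: no — w1 S w3 and w3 S w5, but not w1 S w5.
Antisymmetric: no — w1 S w6 and w6 S w1 with w1 ≠ w6.
So S is not a partial order.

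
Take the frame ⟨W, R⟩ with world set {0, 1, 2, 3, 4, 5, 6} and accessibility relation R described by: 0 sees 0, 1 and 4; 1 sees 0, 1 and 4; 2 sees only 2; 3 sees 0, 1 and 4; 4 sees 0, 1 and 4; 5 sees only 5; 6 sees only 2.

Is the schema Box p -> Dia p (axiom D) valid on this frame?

Yes

The schema D characterises exactly the serial frames.
Serial: yes — every world has a successor (e.g. 0 R 0).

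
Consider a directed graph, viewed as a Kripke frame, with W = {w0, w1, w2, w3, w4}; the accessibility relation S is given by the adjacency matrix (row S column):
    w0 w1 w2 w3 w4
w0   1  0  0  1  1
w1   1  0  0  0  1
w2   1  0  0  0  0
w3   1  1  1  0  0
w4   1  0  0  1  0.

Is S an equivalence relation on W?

No

Reflexive: no — w1 is not related to itself.
Symmetric: no — w1 S w0 but not w0 S w1.
Transitive: no — w0 S w3 and w3 S w1, but not w0 S w1.
So S is not an equivalence relation.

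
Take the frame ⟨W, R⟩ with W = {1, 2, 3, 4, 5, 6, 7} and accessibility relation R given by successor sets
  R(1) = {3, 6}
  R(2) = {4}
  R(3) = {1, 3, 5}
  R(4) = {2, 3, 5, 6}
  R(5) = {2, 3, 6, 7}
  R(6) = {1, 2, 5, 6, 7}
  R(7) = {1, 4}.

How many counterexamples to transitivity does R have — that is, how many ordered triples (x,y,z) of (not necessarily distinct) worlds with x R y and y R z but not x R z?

36

Enumerating: (1,3,1), (1,3,5), (1,6,1), (1,6,2), (1,6,5), (1,6,7), (2,4,2), (2,4,3), (2,4,5), (2,4,6), (3,1,6), (3,5,2), … and 24 more.
Total: 36.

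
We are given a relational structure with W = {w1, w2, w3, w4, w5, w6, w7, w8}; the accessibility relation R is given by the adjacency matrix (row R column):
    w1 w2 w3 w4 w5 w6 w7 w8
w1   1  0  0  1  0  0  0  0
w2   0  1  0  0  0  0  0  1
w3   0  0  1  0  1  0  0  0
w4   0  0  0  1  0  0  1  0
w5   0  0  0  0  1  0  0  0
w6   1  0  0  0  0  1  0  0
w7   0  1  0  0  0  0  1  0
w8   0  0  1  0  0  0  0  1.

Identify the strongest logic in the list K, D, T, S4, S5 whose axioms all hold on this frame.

T

Serial (axiom D): yes — every world has a successor (e.g. w1 R w1).
Reflexive (axiom T): yes — every world is R-related to itself.
Transitive (axiom 4): no — w1 R w4 and w4 R w7, but not w1 R w7.
Euclidean (axiom 5): no — w1 R w4 and w1 R w1, but not w4 R w1.
So F validates K, D, T; S4 would additionally require R to be transitive. The strongest is T.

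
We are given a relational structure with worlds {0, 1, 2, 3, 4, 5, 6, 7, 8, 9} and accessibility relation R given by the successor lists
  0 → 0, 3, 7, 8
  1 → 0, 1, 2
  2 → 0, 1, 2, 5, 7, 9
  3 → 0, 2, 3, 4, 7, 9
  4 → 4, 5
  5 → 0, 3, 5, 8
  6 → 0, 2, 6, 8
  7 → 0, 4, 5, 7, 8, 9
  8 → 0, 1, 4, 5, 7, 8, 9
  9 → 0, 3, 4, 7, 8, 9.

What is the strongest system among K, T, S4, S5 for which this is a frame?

T

Reflexive (axiom T): yes — every world is R-related to itself.
Transitive (axiom 4): no — 0 R 3 and 3 R 2, but not 0 R 2.
Euclidean (axiom 5): no — 0 R 3 and 0 R 8, but not 3 R 8.
So F validates K, T; S4 would additionally require R to be transitive. The strongest is T.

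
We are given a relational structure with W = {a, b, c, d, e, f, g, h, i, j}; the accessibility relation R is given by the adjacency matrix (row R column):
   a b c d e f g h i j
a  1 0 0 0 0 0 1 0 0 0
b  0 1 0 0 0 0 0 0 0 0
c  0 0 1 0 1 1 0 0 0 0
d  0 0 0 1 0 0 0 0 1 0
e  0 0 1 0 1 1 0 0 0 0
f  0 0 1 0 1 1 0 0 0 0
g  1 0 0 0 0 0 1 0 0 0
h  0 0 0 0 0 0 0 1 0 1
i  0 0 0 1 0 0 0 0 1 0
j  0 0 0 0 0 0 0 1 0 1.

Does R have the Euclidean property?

Yes

Euclidean: yes — any two successors of a common world are R-related.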